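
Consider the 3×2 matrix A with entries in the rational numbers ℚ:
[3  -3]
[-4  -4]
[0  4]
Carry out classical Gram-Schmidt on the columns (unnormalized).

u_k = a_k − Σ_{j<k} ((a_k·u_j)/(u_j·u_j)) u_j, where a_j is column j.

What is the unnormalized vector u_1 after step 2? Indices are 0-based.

u_1 = (-96/25, -72/25, 4)

Step 1: u_0 = a_0 = (3, -4, 0).
Step 2: u_1 = a_1 − (7/25)·u_0 = (-96/25, -72/25, 4).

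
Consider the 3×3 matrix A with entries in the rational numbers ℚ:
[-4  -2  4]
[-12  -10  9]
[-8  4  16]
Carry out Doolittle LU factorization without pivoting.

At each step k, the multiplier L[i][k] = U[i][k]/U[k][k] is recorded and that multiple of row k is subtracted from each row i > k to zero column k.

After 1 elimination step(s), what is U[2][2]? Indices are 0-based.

k=0: U[0][0]=-4
  eliminate (1,0): mult=3, new row 1: (0, -4, -3); set L[1][0]=3
  eliminate (2,0): mult=2, new row 2: (0, 8, 8); set L[2][0]=2

U[2][2] = 8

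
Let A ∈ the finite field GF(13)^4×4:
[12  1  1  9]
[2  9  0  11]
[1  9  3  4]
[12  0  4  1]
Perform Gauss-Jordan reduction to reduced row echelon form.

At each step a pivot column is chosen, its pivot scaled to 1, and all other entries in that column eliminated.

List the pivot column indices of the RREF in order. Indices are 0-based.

[1] R0 /= 12  ⇒  (1, 12, 12, 4)
     R1 -= 2·R0  ⇒  (0, 11, 2, 3)
     R2 -= 1·R0  ⇒  (0, 10, 4, 0)
     R3 -= 12·R0  ⇒  (0, 12, 3, 5)
[2] R1 /= 11  ⇒  (0, 1, 12, 5)
     R0 -= 12·R1  ⇒  (1, 0, 11, 9)
     R2 -= 10·R1  ⇒  (0, 0, 1, 2)
     R3 -= 12·R1  ⇒  (0, 0, 2, 10)
[3] R2 /= 1  ⇒  (0, 0, 1, 2)
     R0 -= 11·R2  ⇒  (1, 0, 0, 0)
     R1 -= 12·R2  ⇒  (0, 1, 0, 7)
     R3 -= 2·R2  ⇒  (0, 0, 0, 6)
[4] R3 /= 6  ⇒  (0, 0, 0, 1)
     R1 -= 7·R3  ⇒  (0, 1, 0, 0)
     R2 -= 2·R3  ⇒  (0, 0, 1, 0)

pivot columns: 0, 1, 2, 3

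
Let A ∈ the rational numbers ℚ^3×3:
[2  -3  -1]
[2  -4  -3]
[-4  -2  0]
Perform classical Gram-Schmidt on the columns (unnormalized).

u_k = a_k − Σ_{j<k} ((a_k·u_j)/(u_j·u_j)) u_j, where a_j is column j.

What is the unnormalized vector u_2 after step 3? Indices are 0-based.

u_2 = (28/33, -112/165, 14/165)

Step 1: u_0 = a_0 = (2, 2, -4).
Step 2: u_1 = a_1 − (-1/4)·u_0 = (-5/2, -7/2, -3).
Step 3: u_2 = a_2 − (-1/3)·u_0 − (26/55)·u_1 = (28/33, -112/165, 14/165).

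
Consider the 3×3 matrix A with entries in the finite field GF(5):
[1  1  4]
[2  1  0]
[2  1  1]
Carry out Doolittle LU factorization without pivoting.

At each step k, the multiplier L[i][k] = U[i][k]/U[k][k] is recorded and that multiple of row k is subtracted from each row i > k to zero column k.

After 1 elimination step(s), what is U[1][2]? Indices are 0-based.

U[1][2] = 2

Step 1: pivot at (0,0) is 1.
  row1 ← row1 − (2)·row0  ⇒  L[1][0]=2, U row1=(0, 4, 2)
  row2 ← row2 − (2)·row0  ⇒  L[2][0]=2, U row2=(0, 4, 3)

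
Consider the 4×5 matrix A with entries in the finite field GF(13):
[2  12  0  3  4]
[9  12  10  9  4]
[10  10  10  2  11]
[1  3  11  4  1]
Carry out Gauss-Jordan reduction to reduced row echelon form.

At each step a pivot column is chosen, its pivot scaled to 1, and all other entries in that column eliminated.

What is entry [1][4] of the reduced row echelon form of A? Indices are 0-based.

step 1: normalize row 0 (÷2) = (1, 6, 0, 8, 2)
  row 1: subtract 9×row0 = (0, 10, 10, 2, 12)
  row 2: subtract 10×row0 = (0, 2, 10, 0, 4)
  row 3: subtract 1×row0 = (0, 10, 11, 9, 12)
step 2: normalize row 1 (÷10) = (0, 1, 1, 8, 9)
  row 0: subtract 6×row1 = (1, 0, 7, 12, 0)
  row 2: subtract 2×row1 = (0, 0, 8, 10, 12)
  row 3: subtract 10×row1 = (0, 0, 1, 7, 0)
step 3: normalize row 2 (÷8) = (0, 0, 1, 11, 8)
  row 0: subtract 7×row2 = (1, 0, 0, 0, 9)
  row 1: subtract 1×row2 = (0, 1, 0, 10, 1)
  row 3: subtract 1×row2 = (0, 0, 0, 9, 5)
step 4: normalize row 3 (÷9) = (0, 0, 0, 1, 2)
  row 1: subtract 10×row3 = (0, 1, 0, 0, 7)
  row 2: subtract 11×row3 = (0, 0, 1, 0, 12)

M[1][4] = 7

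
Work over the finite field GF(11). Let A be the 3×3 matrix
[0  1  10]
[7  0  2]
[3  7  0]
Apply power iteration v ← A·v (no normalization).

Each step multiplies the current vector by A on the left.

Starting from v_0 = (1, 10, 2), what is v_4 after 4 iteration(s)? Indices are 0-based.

v_4 = (3, 6, 10)

v_0 = (1, 10, 2).
v_1 = A·v_0 = (8, 0, 7).
v_2 = A·v_1 = (4, 4, 2).
v_3 = A·v_2 = (2, 10, 7).
v_4 = A·v_3 = (3, 6, 10).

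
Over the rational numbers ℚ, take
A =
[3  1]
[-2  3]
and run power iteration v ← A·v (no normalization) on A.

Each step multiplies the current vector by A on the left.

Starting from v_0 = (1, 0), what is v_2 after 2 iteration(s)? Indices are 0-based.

v_2 = (7, -12)

v_0 = (1, 0).
v_1 = A·v_0 = (3, -2).
v_2 = A·v_1 = (7, -12).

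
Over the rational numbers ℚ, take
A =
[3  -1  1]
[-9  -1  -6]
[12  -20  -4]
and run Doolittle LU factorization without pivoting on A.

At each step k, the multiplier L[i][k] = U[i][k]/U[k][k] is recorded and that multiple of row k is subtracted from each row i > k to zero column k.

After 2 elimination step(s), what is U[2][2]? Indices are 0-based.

Step 1: pivot at (0,0) is 3.
  row1 ← row1 − (-3)·row0  ⇒  L[1][0]=-3, U row1=(0, -4, -3)
  row2 ← row2 − (4)·row0  ⇒  L[2][0]=4, U row2=(0, -16, -8)
Step 2: pivot at (1,1) is -4.
  row2 ← row2 − (4)·row1  ⇒  L[2][1]=4, U row2=(0, 0, 4)

U[2][2] = 4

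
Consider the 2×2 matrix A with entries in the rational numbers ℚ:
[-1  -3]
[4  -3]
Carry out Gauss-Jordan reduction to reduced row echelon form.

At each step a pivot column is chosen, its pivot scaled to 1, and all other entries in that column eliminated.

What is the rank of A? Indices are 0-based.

rank = 2

[1] R0 /= -1  ⇒  (1, 3)
     R1 -= 4·R0  ⇒  (0, -15)
[2] R1 /= -15  ⇒  (0, 1)
     R0 -= 3·R1  ⇒  (1, 0)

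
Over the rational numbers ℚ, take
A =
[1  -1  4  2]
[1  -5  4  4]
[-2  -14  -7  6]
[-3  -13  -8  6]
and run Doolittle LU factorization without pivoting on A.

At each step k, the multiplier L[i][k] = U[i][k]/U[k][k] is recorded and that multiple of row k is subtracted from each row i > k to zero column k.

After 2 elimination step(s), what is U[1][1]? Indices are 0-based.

[col 0] pivot 1
  R1 -= 1*R0 → (0, -4, 0, 2)  (L[1][0] := 1)
  R2 -= -2*R0 → (0, -16, 1, 10)  (L[2][0] := -2)
  R3 -= -3*R0 → (0, -16, 4, 12)  (L[3][0] := -3)
[col 1] pivot -4
  R2 -= 4*R1 → (0, 0, 1, 2)  (L[2][1] := 4)
  R3 -= 4*R1 → (0, 0, 4, 4)  (L[3][1] := 4)

U[1][1] = -4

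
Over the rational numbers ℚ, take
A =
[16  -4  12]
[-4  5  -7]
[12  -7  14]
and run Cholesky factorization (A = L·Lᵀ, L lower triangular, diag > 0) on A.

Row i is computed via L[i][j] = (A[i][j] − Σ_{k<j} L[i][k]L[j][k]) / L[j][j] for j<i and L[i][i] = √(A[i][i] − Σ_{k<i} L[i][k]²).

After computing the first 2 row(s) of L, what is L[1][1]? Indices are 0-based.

L[1][1] = 2

Step 1: L[0][0] = √(16) = 4.
  L[1][0] = (-4) / L[0][0] = -1.
Step 2: L[1][1] = √(4) = 2.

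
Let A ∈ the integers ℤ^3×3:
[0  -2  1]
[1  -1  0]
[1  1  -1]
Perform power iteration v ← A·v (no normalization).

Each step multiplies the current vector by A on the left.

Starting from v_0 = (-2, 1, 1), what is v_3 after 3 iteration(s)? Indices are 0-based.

v_0 = (-2, 1, 1).
v_1 = A·v_0 = (-1, -3, -2).
v_2 = A·v_1 = (4, 2, -2).
v_3 = A·v_2 = (-6, 2, 8).

v_3 = (-6, 2, 8)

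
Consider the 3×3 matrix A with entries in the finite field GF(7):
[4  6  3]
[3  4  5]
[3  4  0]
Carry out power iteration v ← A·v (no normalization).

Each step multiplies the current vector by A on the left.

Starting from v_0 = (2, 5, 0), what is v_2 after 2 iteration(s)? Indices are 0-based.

v_2 = (1, 5, 1)

v_0 = (2, 5, 0).
v_1 = A·v_0 = (3, 5, 5).
v_2 = A·v_1 = (1, 5, 1).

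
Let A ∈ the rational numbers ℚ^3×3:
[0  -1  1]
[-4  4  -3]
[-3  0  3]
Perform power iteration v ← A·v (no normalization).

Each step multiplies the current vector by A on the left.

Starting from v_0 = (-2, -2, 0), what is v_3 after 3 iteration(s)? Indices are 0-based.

v_0 = (-2, -2, 0).
v_1 = A·v_0 = (2, 0, 6).
v_2 = A·v_1 = (6, -26, 12).
v_3 = A·v_2 = (38, -164, 18).

v_3 = (38, -164, 18)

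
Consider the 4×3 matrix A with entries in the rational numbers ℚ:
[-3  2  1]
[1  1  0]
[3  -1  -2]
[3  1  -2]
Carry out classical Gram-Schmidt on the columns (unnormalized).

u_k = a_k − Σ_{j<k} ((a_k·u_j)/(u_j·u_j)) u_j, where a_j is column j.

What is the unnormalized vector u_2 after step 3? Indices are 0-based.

u_2 = (-4/9, 2/3, -4/9, -2/9)

Step 1: u_0 = a_0 = (-3, 1, 3, 3).
Step 2: u_1 = a_1 − (-5/28)·u_0 = (41/28, 33/28, -13/28, 43/28).
Step 3: u_2 = a_2 − (-15/28)·u_0 − (-1/9)·u_1 = (-4/9, 2/3, -4/9, -2/9).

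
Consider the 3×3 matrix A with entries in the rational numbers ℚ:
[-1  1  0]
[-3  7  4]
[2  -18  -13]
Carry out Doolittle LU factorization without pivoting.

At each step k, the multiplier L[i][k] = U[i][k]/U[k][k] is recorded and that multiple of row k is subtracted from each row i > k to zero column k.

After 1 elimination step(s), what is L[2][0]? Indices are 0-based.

[col 0] pivot -1
  R1 -= 3*R0 → (0, 4, 4)  (L[1][0] := 3)
  R2 -= -2*R0 → (0, -16, -13)  (L[2][0] := -2)

L[2][0] = -2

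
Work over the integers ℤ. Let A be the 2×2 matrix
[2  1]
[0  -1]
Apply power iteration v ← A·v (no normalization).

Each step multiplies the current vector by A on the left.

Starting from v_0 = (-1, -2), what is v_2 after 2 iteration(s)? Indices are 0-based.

v_2 = (-6, -2)

v_0 = (-1, -2).
v_1 = A·v_0 = (-4, 2).
v_2 = A·v_1 = (-6, -2).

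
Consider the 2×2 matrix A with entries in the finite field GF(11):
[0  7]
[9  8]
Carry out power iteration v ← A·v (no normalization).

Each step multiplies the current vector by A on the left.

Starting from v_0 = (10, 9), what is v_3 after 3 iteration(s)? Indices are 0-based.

v_0 = (10, 9).
v_1 = A·v_0 = (8, 8).
v_2 = A·v_1 = (1, 4).
v_3 = A·v_2 = (6, 8).

v_3 = (6, 8)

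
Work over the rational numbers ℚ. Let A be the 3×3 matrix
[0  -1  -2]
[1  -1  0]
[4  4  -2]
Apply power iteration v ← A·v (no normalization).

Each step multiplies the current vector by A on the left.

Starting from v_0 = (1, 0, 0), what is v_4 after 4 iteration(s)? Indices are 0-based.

v_0 = (1, 0, 0).
v_1 = A·v_0 = (0, 1, 4).
v_2 = A·v_1 = (-9, -1, -4).
v_3 = A·v_2 = (9, -8, -32).
v_4 = A·v_3 = (72, 17, 68).

v_4 = (72, 17, 68)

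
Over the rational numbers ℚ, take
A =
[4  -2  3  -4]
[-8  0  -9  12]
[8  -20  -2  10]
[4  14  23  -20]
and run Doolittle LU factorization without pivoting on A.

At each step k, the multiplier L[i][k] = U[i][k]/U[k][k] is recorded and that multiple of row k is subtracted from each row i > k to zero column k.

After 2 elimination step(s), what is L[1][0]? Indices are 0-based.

k=0: U[0][0]=4
  eliminate (1,0): mult=-2, new row 1: (0, -4, -3, 4); set L[1][0]=-2
  eliminate (2,0): mult=2, new row 2: (0, -16, -8, 18); set L[2][0]=2
  eliminate (3,0): mult=1, new row 3: (0, 16, 20, -16); set L[3][0]=1
k=1: U[1][1]=-4
  eliminate (2,1): mult=4, new row 2: (0, 0, 4, 2); set L[2][1]=4
  eliminate (3,1): mult=-4, new row 3: (0, 0, 8, 0); set L[3][1]=-4

L[1][0] = -2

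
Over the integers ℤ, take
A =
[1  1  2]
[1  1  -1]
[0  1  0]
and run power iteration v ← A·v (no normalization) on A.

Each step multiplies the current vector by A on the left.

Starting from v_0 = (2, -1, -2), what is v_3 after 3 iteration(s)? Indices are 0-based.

v_3 = (5, -4, 1)

v_0 = (2, -1, -2).
v_1 = A·v_0 = (-3, 3, -1).
v_2 = A·v_1 = (-2, 1, 3).
v_3 = A·v_2 = (5, -4, 1).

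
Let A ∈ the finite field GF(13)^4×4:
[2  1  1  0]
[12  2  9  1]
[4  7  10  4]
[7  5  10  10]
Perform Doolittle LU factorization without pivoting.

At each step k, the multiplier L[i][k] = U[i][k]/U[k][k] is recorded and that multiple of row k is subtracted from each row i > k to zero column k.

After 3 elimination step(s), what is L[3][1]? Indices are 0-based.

k=0: U[0][0]=2
  eliminate (1,0): mult=6, new row 1: (0, 9, 3, 1); set L[1][0]=6
  eliminate (2,0): mult=2, new row 2: (0, 5, 8, 4); set L[2][0]=2
  eliminate (3,0): mult=10, new row 3: (0, 8, 0, 10); set L[3][0]=10
k=1: U[1][1]=9
  eliminate (2,1): mult=2, new row 2: (0, 0, 2, 2); set L[2][1]=2
  eliminate (3,1): mult=11, new row 3: (0, 0, 6, 12); set L[3][1]=11
k=2: U[2][2]=2
  eliminate (3,2): mult=3, new row 3: (0, 0, 0, 6); set L[3][2]=3

L[3][1] = 11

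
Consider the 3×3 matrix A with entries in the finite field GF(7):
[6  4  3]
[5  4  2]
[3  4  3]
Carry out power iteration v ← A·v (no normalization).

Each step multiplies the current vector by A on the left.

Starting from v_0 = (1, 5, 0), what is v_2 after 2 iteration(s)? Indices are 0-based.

v_2 = (3, 3, 2)

v_0 = (1, 5, 0).
v_1 = A·v_0 = (5, 4, 2).
v_2 = A·v_1 = (3, 3, 2).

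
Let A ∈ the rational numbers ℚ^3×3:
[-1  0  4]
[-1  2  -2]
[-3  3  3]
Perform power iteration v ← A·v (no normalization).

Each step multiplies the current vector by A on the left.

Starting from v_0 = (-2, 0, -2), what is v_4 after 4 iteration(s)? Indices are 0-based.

v_0 = (-2, 0, -2).
v_1 = A·v_0 = (-6, 6, 0).
v_2 = A·v_1 = (6, 18, 36).
v_3 = A·v_2 = (138, -42, 144).
v_4 = A·v_3 = (438, -510, -108).

v_4 = (438, -510, -108)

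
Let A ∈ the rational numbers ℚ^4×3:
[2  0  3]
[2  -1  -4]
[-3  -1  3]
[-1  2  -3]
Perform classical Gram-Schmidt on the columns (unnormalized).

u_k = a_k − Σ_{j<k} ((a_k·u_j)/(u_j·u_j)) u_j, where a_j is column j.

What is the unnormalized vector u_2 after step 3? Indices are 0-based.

u_2 = (427/107, -420/107, 64/107, -178/107)

Step 1: u_0 = a_0 = (2, 2, -3, -1).
Step 2: u_1 = a_1 − (-1/18)·u_0 = (1/9, -8/9, -7/6, 35/18).
Step 3: u_2 = a_2 − (-4/9)·u_0 − (-98/107)·u_1 = (427/107, -420/107, 64/107, -178/107).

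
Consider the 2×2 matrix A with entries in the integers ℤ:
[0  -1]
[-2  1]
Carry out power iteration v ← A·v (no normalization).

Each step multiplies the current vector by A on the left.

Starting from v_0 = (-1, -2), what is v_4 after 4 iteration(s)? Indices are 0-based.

v_0 = (-1, -2).
v_1 = A·v_0 = (2, 0).
v_2 = A·v_1 = (0, -4).
v_3 = A·v_2 = (4, -4).
v_4 = A·v_3 = (4, -12).

v_4 = (4, -12)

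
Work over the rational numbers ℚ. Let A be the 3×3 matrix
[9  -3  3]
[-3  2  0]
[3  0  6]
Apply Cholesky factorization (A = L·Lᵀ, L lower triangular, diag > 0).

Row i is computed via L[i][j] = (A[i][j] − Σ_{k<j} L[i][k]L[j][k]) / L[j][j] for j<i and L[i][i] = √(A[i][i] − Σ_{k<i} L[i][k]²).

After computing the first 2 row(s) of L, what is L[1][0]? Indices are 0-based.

Step 1: L[0][0] = √(9) = 3.
  L[1][0] = (-3) / L[0][0] = -1.
Step 2: L[1][1] = √(1) = 1.

L[1][0] = -1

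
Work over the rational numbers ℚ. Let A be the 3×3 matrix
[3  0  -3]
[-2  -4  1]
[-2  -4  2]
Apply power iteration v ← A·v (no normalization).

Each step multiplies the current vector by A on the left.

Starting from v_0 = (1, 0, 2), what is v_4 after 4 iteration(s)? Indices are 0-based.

v_4 = (-279, 136, 154)

v_0 = (1, 0, 2).
v_1 = A·v_0 = (-3, 0, 2).
v_2 = A·v_1 = (-15, 8, 10).
v_3 = A·v_2 = (-75, 8, 18).
v_4 = A·v_3 = (-279, 136, 154).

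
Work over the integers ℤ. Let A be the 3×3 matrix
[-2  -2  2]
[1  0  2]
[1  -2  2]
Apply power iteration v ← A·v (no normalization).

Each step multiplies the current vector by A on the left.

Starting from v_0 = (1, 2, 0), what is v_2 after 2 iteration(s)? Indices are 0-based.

v_0 = (1, 2, 0).
v_1 = A·v_0 = (-6, 1, -3).
v_2 = A·v_1 = (4, -12, -14).

v_2 = (4, -12, -14)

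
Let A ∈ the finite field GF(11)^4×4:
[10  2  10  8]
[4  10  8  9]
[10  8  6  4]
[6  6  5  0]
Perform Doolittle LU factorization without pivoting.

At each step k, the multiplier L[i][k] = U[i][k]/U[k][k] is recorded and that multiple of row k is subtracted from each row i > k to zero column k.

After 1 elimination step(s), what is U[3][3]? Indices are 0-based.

Step 1: pivot at (0,0) is 10.
  row1 ← row1 − (7)·row0  ⇒  L[1][0]=7, U row1=(0, 7, 4, 8)
  row2 ← row2 − (1)·row0  ⇒  L[2][0]=1, U row2=(0, 6, 7, 7)
  row3 ← row3 − (5)·row0  ⇒  L[3][0]=5, U row3=(0, 7, 10, 4)

U[3][3] = 4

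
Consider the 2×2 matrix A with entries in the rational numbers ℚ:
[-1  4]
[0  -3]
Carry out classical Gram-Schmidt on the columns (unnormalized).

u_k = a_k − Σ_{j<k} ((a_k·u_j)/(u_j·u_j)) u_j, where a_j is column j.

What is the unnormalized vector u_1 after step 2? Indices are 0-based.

u_1 = (0, -3)

Step 1: u_0 = a_0 = (-1, 0).
Step 2: u_1 = a_1 − (-4)·u_0 = (0, -3).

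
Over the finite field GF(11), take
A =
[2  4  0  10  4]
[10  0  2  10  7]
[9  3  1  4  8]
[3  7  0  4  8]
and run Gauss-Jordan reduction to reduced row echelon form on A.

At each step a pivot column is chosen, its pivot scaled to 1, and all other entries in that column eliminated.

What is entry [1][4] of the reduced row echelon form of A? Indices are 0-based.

[1] R0 /= 2  ⇒  (1, 2, 0, 5, 2)
     R1 -= 10·R0  ⇒  (0, 2, 2, 4, 9)
     R2 -= 9·R0  ⇒  (0, 7, 1, 3, 1)
     R3 -= 3·R0  ⇒  (0, 1, 0, 0, 2)
[2] R1 /= 2  ⇒  (0, 1, 1, 2, 10)
     R0 -= 2·R1  ⇒  (1, 0, 9, 1, 4)
     R2 -= 7·R1  ⇒  (0, 0, 5, 0, 8)
     R3 -= 1·R1  ⇒  (0, 0, 10, 9, 3)
[3] R2 /= 5  ⇒  (0, 0, 1, 0, 6)
     R0 -= 9·R2  ⇒  (1, 0, 0, 1, 5)
     R1 -= 1·R2  ⇒  (0, 1, 0, 2, 4)
     R3 -= 10·R2  ⇒  (0, 0, 0, 9, 9)
[4] R3 /= 9  ⇒  (0, 0, 0, 1, 1)
     R0 -= 1·R3  ⇒  (1, 0, 0, 0, 4)
     R1 -= 2·R3  ⇒  (0, 1, 0, 0, 2)

M[1][4] = 2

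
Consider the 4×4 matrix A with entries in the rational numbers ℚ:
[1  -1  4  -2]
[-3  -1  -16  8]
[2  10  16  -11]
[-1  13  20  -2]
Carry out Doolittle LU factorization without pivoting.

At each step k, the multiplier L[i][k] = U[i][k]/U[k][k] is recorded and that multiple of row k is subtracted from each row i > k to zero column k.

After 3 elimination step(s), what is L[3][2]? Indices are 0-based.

Step 1: pivot at (0,0) is 1.
  row1 ← row1 − (-3)·row0  ⇒  L[1][0]=-3, U row1=(0, -4, -4, 2)
  row2 ← row2 − (2)·row0  ⇒  L[2][0]=2, U row2=(0, 12, 8, -7)
  row3 ← row3 − (-1)·row0  ⇒  L[3][0]=-1, U row3=(0, 12, 24, -4)
Step 2: pivot at (1,1) is -4.
  row2 ← row2 − (-3)·row1  ⇒  L[2][1]=-3, U row2=(0, 0, -4, -1)
  row3 ← row3 − (-3)·row1  ⇒  L[3][1]=-3, U row3=(0, 0, 12, 2)
Step 3: pivot at (2,2) is -4.
  row3 ← row3 − (-3)·row2  ⇒  L[3][2]=-3, U row3=(0, 0, 0, -1)

L[3][2] = -3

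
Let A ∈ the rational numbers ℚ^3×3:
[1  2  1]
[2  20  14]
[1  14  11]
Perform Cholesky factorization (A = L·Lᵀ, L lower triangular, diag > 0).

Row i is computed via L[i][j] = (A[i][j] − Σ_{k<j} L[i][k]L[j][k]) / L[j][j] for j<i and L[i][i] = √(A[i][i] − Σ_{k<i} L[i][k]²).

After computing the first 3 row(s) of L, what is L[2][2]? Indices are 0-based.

Step 1: L[0][0] = √(1) = 1.
  L[1][0] = (2) / L[0][0] = 2.
Step 2: L[1][1] = √(16) = 4.
  L[2][0] = (1) / L[0][0] = 1.
  L[2][1] = (12) / L[1][1] = 3.
Step 3: L[2][2] = √(1) = 1.

L[2][2] = 1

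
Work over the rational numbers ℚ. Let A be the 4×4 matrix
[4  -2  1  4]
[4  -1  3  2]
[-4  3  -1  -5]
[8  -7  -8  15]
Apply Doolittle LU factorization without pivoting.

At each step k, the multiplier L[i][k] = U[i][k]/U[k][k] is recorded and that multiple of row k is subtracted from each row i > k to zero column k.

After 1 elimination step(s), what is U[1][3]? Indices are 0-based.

Step 1: pivot at (0,0) is 4.
  row1 ← row1 − (1)·row0  ⇒  L[1][0]=1, U row1=(0, 1, 2, -2)
  row2 ← row2 − (-1)·row0  ⇒  L[2][0]=-1, U row2=(0, 1, 0, -1)
  row3 ← row3 − (2)·row0  ⇒  L[3][0]=2, U row3=(0, -3, -10, 7)

U[1][3] = -2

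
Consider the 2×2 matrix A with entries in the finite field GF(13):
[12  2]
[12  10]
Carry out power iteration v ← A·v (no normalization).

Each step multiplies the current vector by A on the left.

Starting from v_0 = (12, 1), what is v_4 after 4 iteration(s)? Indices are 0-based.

v_4 = (9, 6)

v_0 = (12, 1).
v_1 = A·v_0 = (3, 11).
v_2 = A·v_1 = (6, 3).
v_3 = A·v_2 = (0, 11).
v_4 = A·v_3 = (9, 6).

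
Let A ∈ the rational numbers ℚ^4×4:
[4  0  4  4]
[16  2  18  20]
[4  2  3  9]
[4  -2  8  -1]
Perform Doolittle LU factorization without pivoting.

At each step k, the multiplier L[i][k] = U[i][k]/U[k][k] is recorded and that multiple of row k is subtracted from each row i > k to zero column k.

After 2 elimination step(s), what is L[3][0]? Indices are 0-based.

L[3][0] = 1

[col 0] pivot 4
  R1 -= 4*R0 → (0, 2, 2, 4)  (L[1][0] := 4)
  R2 -= 1*R0 → (0, 2, -1, 5)  (L[2][0] := 1)
  R3 -= 1*R0 → (0, -2, 4, -5)  (L[3][0] := 1)
[col 1] pivot 2
  R2 -= 1*R1 → (0, 0, -3, 1)  (L[2][1] := 1)
  R3 -= -1*R1 → (0, 0, 6, -1)  (L[3][1] := -1)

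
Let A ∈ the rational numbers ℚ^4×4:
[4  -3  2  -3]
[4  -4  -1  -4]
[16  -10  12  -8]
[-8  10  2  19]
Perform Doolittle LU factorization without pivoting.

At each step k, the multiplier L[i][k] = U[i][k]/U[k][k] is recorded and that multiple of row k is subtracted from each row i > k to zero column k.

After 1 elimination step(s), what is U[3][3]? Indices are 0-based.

k=0: U[0][0]=4
  eliminate (1,0): mult=1, new row 1: (0, -1, -3, -1); set L[1][0]=1
  eliminate (2,0): mult=4, new row 2: (0, 2, 4, 4); set L[2][0]=4
  eliminate (3,0): mult=-2, new row 3: (0, 4, 6, 13); set L[3][0]=-2

U[3][3] = 13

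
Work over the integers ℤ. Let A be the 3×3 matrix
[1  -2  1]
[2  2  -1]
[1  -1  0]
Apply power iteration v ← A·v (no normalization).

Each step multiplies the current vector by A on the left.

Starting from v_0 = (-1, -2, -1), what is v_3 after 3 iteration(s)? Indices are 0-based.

v_3 = (34, 5, 20)

v_0 = (-1, -2, -1).
v_1 = A·v_0 = (2, -5, 1).
v_2 = A·v_1 = (13, -7, 7).
v_3 = A·v_2 = (34, 5, 20).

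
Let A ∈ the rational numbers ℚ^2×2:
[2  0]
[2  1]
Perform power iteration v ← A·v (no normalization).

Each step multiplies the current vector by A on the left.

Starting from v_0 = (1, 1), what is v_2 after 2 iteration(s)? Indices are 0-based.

v_0 = (1, 1).
v_1 = A·v_0 = (2, 3).
v_2 = A·v_1 = (4, 7).

v_2 = (4, 7)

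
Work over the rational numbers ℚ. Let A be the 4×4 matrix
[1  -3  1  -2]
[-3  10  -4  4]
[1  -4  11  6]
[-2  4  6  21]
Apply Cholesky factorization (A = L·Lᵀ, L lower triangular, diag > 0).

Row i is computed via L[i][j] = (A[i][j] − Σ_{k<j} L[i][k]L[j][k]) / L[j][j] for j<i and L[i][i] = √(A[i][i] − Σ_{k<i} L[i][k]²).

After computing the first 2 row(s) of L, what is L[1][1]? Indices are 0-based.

L[1][1] = 1

Step 1: L[0][0] = √(1) = 1.
  L[1][0] = (-3) / L[0][0] = -3.
Step 2: L[1][1] = √(1) = 1.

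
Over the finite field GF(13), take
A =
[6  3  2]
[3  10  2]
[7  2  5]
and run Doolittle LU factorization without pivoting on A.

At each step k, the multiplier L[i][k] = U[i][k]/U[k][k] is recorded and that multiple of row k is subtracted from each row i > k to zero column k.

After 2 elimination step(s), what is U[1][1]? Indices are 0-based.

Step 1: pivot at (0,0) is 6.
  row1 ← row1 − (7)·row0  ⇒  L[1][0]=7, U row1=(0, 2, 1)
  row2 ← row2 − (12)·row0  ⇒  L[2][0]=12, U row2=(0, 5, 7)
Step 2: pivot at (1,1) is 2.
  row2 ← row2 − (9)·row1  ⇒  L[2][1]=9, U row2=(0, 0, 11)

U[1][1] = 2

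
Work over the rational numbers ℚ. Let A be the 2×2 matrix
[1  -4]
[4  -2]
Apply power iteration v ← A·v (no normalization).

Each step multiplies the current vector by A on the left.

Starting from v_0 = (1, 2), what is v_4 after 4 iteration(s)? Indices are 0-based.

v_0 = (1, 2).
v_1 = A·v_0 = (-7, 0).
v_2 = A·v_1 = (-7, -28).
v_3 = A·v_2 = (105, 28).
v_4 = A·v_3 = (-7, 364).

v_4 = (-7, 364)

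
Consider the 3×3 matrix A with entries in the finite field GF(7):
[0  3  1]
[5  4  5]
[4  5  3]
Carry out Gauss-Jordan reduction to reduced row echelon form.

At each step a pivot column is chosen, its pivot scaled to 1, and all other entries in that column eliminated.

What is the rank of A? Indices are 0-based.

rank = 3

pivot(0,0): swap R0↔R1
pivot(0,0)=5: scale R0 → (1, 5, 1)
  clear (2,0): R2 −= (4)R0 → (0, 6, 6)
pivot(1,1)=3: scale R1 → (0, 1, 5)
  clear (0,1): R0 −= (5)R1 → (1, 0, 4)
  clear (2,1): R2 −= (6)R1 → (0, 0, 4)
pivot(2,2)=4: scale R2 → (0, 0, 1)
  clear (0,2): R0 −= (4)R2 → (1, 0, 0)
  clear (1,2): R1 −= (5)R2 → (0, 1, 0)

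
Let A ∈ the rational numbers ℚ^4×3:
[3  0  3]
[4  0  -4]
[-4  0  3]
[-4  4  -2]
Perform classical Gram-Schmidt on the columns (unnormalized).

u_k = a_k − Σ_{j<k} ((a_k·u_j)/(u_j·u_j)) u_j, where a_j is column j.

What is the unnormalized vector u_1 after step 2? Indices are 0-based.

Step 1: u_0 = a_0 = (3, 4, -4, -4).
Step 2: u_1 = a_1 − (-16/57)·u_0 = (16/19, 64/57, -64/57, 164/57).

u_1 = (16/19, 64/57, -64/57, 164/57)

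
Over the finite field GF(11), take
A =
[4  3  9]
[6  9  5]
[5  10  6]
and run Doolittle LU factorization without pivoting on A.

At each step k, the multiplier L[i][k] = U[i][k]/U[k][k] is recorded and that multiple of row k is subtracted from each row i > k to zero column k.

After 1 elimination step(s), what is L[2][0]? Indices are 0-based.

k=0: U[0][0]=4
  eliminate (1,0): mult=7, new row 1: (0, 10, 8); set L[1][0]=7
  eliminate (2,0): mult=4, new row 2: (0, 9, 3); set L[2][0]=4

L[2][0] = 4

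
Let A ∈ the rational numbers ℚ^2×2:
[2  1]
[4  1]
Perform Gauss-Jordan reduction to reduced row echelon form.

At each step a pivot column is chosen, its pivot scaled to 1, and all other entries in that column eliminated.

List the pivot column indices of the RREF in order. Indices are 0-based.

step 1: normalize row 0 (÷2) = (1, 1/2)
  row 1: subtract 4×row0 = (0, -1)
step 2: normalize row 1 (÷-1) = (0, 1)
  row 0: subtract 1/2×row1 = (1, 0)

pivot columns: 0, 1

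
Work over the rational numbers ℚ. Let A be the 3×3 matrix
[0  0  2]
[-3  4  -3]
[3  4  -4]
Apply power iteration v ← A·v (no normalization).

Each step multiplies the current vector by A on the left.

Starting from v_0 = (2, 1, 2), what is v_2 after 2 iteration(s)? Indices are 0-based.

v_0 = (2, 1, 2).
v_1 = A·v_0 = (4, -8, 2).
v_2 = A·v_1 = (4, -50, -28).

v_2 = (4, -50, -28)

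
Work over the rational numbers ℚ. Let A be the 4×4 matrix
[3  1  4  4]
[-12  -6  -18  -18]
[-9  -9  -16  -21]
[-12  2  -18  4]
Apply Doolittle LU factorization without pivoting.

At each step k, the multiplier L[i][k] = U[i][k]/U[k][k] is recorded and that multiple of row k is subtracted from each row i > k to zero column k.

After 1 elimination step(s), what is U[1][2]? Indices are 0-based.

k=0: U[0][0]=3
  eliminate (1,0): mult=-4, new row 1: (0, -2, -2, -2); set L[1][0]=-4
  eliminate (2,0): mult=-3, new row 2: (0, -6, -4, -9); set L[2][0]=-3
  eliminate (3,0): mult=-4, new row 3: (0, 6, -2, 20); set L[3][0]=-4

U[1][2] = -2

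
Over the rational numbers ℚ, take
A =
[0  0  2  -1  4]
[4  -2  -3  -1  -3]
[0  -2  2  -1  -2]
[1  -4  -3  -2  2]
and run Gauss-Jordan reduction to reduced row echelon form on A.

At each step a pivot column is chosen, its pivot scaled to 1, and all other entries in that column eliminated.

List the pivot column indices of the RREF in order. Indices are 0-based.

pivot(0,0): swap R0↔R1
pivot(0,0)=4: scale R0 → (1, -1/2, -3/4, -1/4, -3/4)
  clear (3,0): R3 −= (1)R0 → (0, -7/2, -9/4, -7/4, 11/4)
pivot(1,1): swap R1↔R2
pivot(1,1)=-2: scale R1 → (0, 1, -1, 1/2, 1)
  clear (0,1): R0 −= (-1/2)R1 → (1, 0, -5/4, 0, -1/4)
  clear (3,1): R3 −= (-7/2)R1 → (0, 0, -23/4, 0, 25/4)
pivot(2,2)=2: scale R2 → (0, 0, 1, -1/2, 2)
  clear (0,2): R0 −= (-5/4)R2 → (1, 0, 0, -5/8, 9/4)
  clear (1,2): R1 −= (-1)R2 → (0, 1, 0, 0, 3)
  clear (3,2): R3 −= (-23/4)R2 → (0, 0, 0, -23/8, 71/4)
pivot(3,3)=-23/8: scale R3 → (0, 0, 0, 1, -142/23)
  clear (0,3): R0 −= (-5/8)R3 → (1, 0, 0, 0, -37/23)
  clear (2,3): R2 −= (-1/2)R3 → (0, 0, 1, 0, -25/23)

pivot columns: 0, 1, 2, 3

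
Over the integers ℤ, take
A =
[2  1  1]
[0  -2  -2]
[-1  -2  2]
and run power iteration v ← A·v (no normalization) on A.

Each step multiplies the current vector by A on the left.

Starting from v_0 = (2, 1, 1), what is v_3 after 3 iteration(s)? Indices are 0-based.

v_0 = (2, 1, 1).
v_1 = A·v_0 = (6, -4, -2).
v_2 = A·v_1 = (6, 12, -2).
v_3 = A·v_2 = (22, -20, -34).

v_3 = (22, -20, -34)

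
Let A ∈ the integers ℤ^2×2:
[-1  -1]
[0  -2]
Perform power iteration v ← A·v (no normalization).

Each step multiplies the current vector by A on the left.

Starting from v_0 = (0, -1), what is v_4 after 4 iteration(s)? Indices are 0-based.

v_4 = (-15, -16)

v_0 = (0, -1).
v_1 = A·v_0 = (1, 2).
v_2 = A·v_1 = (-3, -4).
v_3 = A·v_2 = (7, 8).
v_4 = A·v_3 = (-15, -16).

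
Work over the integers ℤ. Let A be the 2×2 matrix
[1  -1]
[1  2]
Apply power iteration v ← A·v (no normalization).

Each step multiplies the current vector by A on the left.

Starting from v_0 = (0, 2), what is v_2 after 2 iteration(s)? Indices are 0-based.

v_2 = (-6, 6)

v_0 = (0, 2).
v_1 = A·v_0 = (-2, 4).
v_2 = A·v_1 = (-6, 6).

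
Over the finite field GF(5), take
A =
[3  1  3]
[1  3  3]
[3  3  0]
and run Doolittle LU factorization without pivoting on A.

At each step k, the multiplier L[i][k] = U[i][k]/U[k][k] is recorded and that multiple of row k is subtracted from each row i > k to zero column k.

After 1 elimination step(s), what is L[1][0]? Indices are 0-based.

[col 0] pivot 3
  R1 -= 2*R0 → (0, 1, 2)  (L[1][0] := 2)
  R2 -= 1*R0 → (0, 2, 2)  (L[2][0] := 1)

L[1][0] = 2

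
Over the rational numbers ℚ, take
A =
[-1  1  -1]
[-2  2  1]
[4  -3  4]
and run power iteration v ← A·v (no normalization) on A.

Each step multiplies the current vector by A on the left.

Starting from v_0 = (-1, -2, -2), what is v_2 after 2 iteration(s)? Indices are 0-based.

v_2 = (1, -16, -8)

v_0 = (-1, -2, -2).
v_1 = A·v_0 = (1, -4, -6).
v_2 = A·v_1 = (1, -16, -8).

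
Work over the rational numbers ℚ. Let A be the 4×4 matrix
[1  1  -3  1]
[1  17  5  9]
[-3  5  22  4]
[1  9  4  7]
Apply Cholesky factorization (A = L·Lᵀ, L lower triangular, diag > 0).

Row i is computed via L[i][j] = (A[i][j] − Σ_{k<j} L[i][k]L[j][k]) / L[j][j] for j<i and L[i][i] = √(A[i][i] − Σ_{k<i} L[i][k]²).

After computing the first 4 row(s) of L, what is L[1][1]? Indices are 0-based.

Step 1: L[0][0] = √(1) = 1.
  L[1][0] = (1) / L[0][0] = 1.
Step 2: L[1][1] = √(16) = 4.
  L[2][0] = (-3) / L[0][0] = -3.
  L[2][1] = (8) / L[1][1] = 2.
Step 3: L[2][2] = √(9) = 3.
  L[3][0] = (1) / L[0][0] = 1.
  L[3][1] = (8) / L[1][1] = 2.
  L[3][2] = (3) / L[2][2] = 1.
Step 4: L[3][3] = √(1) = 1.

L[1][1] = 4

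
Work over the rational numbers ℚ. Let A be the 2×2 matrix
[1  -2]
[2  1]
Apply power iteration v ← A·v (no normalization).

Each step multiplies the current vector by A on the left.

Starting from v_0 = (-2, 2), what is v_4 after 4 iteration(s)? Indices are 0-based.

v_0 = (-2, 2).
v_1 = A·v_0 = (-6, -2).
v_2 = A·v_1 = (-2, -14).
v_3 = A·v_2 = (26, -18).
v_4 = A·v_3 = (62, 34).

v_4 = (62, 34)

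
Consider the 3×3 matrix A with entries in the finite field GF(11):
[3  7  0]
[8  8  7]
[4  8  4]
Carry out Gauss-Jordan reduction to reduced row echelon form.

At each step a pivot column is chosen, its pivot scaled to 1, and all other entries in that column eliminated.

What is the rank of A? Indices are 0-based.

rank = 3

[1] R0 /= 3  ⇒  (1, 6, 0)
     R1 -= 8·R0  ⇒  (0, 4, 7)
     R2 -= 4·R0  ⇒  (0, 6, 4)
[2] R1 /= 4  ⇒  (0, 1, 10)
     R0 -= 6·R1  ⇒  (1, 0, 6)
     R2 -= 6·R1  ⇒  (0, 0, 10)
[3] R2 /= 10  ⇒  (0, 0, 1)
     R0 -= 6·R2  ⇒  (1, 0, 0)
     R1 -= 10·R2  ⇒  (0, 1, 0)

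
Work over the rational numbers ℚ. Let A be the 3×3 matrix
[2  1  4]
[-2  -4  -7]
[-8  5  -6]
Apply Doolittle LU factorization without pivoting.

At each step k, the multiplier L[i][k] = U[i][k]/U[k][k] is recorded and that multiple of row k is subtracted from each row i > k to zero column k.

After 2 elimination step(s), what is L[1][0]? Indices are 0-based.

[col 0] pivot 2
  R1 -= -1*R0 → (0, -3, -3)  (L[1][0] := -1)
  R2 -= -4*R0 → (0, 9, 10)  (L[2][0] := -4)
[col 1] pivot -3
  R2 -= -3*R1 → (0, 0, 1)  (L[2][1] := -3)

L[1][0] = -1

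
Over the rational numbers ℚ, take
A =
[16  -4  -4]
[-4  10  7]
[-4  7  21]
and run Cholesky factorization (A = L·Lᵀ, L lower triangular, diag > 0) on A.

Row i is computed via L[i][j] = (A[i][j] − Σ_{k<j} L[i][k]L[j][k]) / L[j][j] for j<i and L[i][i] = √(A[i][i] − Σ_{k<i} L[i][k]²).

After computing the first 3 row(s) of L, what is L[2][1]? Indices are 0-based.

L[2][1] = 2

Step 1: L[0][0] = √(16) = 4.
  L[1][0] = (-4) / L[0][0] = -1.
Step 2: L[1][1] = √(9) = 3.
  L[2][0] = (-4) / L[0][0] = -1.
  L[2][1] = (6) / L[1][1] = 2.
Step 3: L[2][2] = √(16) = 4.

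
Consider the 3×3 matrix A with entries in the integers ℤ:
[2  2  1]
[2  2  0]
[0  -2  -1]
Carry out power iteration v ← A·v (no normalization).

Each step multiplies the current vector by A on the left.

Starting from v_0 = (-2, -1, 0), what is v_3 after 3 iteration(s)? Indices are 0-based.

v_0 = (-2, -1, 0).
v_1 = A·v_0 = (-6, -6, 2).
v_2 = A·v_1 = (-22, -24, 10).
v_3 = A·v_2 = (-82, -92, 38).

v_3 = (-82, -92, 38)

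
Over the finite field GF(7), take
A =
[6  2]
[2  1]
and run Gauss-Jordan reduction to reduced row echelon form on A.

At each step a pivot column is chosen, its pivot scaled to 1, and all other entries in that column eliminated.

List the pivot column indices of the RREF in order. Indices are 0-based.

pivot(0,0)=6: scale R0 → (1, 5)
  clear (1,0): R1 −= (2)R0 → (0, 5)
pivot(1,1)=5: scale R1 → (0, 1)
  clear (0,1): R0 −= (5)R1 → (1, 0)

pivot columns: 0, 1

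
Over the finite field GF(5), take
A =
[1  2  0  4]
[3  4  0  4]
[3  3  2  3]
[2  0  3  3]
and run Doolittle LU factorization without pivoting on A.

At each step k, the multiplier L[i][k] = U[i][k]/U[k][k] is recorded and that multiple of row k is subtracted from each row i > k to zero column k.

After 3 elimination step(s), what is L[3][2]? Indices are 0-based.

L[3][2] = 4

k=0: U[0][0]=1
  eliminate (1,0): mult=3, new row 1: (0, 3, 0, 2); set L[1][0]=3
  eliminate (2,0): mult=3, new row 2: (0, 2, 2, 1); set L[2][0]=3
  eliminate (3,0): mult=2, new row 3: (0, 1, 3, 0); set L[3][0]=2
k=1: U[1][1]=3
  eliminate (2,1): mult=4, new row 2: (0, 0, 2, 3); set L[2][1]=4
  eliminate (3,1): mult=2, new row 3: (0, 0, 3, 1); set L[3][1]=2
k=2: U[2][2]=2
  eliminate (3,2): mult=4, new row 3: (0, 0, 0, 4); set L[3][2]=4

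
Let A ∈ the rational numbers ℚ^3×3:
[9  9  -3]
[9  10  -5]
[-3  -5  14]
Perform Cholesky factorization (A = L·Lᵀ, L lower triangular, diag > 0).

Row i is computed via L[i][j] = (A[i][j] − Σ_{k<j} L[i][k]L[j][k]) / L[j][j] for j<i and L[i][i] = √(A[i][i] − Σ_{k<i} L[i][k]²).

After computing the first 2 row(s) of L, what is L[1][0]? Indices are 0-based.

Step 1: L[0][0] = √(9) = 3.
  L[1][0] = (9) / L[0][0] = 3.
Step 2: L[1][1] = √(1) = 1.

L[1][0] = 3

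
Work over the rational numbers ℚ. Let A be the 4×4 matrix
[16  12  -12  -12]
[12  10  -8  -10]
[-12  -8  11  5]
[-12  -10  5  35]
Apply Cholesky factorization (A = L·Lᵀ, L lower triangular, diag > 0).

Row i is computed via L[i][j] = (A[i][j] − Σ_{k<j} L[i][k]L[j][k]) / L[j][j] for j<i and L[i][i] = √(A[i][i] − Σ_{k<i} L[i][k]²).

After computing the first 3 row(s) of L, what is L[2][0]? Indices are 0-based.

L[2][0] = -3

Step 1: L[0][0] = √(16) = 4.
  L[1][0] = (12) / L[0][0] = 3.
Step 2: L[1][1] = √(1) = 1.
  L[2][0] = (-12) / L[0][0] = -3.
  L[2][1] = (1) / L[1][1] = 1.
Step 3: L[2][2] = √(1) = 1.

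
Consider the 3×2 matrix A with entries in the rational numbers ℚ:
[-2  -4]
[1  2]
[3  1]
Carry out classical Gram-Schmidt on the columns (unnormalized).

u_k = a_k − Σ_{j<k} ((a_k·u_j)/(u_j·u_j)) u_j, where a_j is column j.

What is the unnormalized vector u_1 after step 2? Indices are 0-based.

Step 1: u_0 = a_0 = (-2, 1, 3).
Step 2: u_1 = a_1 − (13/14)·u_0 = (-15/7, 15/14, -25/14).

u_1 = (-15/7, 15/14, -25/14)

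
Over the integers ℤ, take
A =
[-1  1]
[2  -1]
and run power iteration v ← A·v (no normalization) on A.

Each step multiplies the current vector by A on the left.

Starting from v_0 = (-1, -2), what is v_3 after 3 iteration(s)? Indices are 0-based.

v_0 = (-1, -2).
v_1 = A·v_0 = (-1, 0).
v_2 = A·v_1 = (1, -2).
v_3 = A·v_2 = (-3, 4).

v_3 = (-3, 4)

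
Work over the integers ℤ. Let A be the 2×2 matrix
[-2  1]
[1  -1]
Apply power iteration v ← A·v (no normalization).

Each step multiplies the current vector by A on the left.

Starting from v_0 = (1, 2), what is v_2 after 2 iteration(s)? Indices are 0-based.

v_2 = (-1, 1)

v_0 = (1, 2).
v_1 = A·v_0 = (0, -1).
v_2 = A·v_1 = (-1, 1).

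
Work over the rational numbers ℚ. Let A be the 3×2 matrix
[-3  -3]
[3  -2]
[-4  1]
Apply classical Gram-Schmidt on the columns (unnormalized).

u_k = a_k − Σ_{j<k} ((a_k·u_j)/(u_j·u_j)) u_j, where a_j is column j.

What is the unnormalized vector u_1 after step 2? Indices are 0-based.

Step 1: u_0 = a_0 = (-3, 3, -4).
Step 2: u_1 = a_1 − (-1/34)·u_0 = (-105/34, -65/34, 15/17).

u_1 = (-105/34, -65/34, 15/17)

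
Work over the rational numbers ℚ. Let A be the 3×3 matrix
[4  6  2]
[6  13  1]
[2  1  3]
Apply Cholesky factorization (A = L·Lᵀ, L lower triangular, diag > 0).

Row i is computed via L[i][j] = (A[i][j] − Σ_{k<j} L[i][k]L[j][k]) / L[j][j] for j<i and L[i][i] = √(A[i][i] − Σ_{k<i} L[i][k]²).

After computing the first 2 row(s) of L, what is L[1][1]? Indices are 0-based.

L[1][1] = 2

Step 1: L[0][0] = √(4) = 2.
  L[1][0] = (6) / L[0][0] = 3.
Step 2: L[1][1] = √(4) = 2.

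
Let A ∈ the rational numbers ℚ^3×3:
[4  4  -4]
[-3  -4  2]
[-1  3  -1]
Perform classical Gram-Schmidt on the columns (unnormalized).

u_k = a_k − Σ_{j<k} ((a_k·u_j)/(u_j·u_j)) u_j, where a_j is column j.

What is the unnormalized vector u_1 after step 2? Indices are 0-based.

Step 1: u_0 = a_0 = (4, -3, -1).
Step 2: u_1 = a_1 − (25/26)·u_0 = (2/13, -29/26, 103/26).

u_1 = (2/13, -29/26, 103/26)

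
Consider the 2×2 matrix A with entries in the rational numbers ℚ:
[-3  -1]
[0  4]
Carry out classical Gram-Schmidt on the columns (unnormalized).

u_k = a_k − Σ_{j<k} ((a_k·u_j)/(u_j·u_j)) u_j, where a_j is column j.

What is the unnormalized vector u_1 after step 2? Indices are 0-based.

u_1 = (0, 4)

Step 1: u_0 = a_0 = (-3, 0).
Step 2: u_1 = a_1 − (1/3)·u_0 = (0, 4).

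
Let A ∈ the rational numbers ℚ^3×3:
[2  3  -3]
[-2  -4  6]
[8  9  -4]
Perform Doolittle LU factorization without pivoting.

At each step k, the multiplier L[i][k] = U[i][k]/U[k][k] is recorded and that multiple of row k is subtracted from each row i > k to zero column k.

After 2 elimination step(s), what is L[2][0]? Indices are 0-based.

L[2][0] = 4

Step 1: pivot at (0,0) is 2.
  row1 ← row1 − (-1)·row0  ⇒  L[1][0]=-1, U row1=(0, -1, 3)
  row2 ← row2 − (4)·row0  ⇒  L[2][0]=4, U row2=(0, -3, 8)
Step 2: pivot at (1,1) is -1.
  row2 ← row2 − (3)·row1  ⇒  L[2][1]=3, U row2=(0, 0, -1)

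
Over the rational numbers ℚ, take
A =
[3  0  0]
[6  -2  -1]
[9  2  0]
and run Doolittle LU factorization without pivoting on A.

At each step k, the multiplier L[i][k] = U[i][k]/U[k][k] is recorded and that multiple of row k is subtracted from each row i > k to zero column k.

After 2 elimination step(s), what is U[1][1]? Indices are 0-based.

U[1][1] = -2

Step 1: pivot at (0,0) is 3.
  row1 ← row1 − (2)·row0  ⇒  L[1][0]=2, U row1=(0, -2, -1)
  row2 ← row2 − (3)·row0  ⇒  L[2][0]=3, U row2=(0, 2, 0)
Step 2: pivot at (1,1) is -2.
  row2 ← row2 − (-1)·row1  ⇒  L[2][1]=-1, U row2=(0, 0, -1)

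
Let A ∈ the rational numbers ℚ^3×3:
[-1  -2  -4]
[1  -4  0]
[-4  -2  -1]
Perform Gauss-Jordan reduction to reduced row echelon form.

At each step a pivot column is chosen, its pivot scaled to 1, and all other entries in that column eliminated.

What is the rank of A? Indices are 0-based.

[1] R0 /= -1  ⇒  (1, 2, 4)
     R1 -= 1·R0  ⇒  (0, -6, -4)
     R2 -= -4·R0  ⇒  (0, 6, 15)
[2] R1 /= -6  ⇒  (0, 1, 2/3)
     R0 -= 2·R1  ⇒  (1, 0, 8/3)
     R2 -= 6·R1  ⇒  (0, 0, 11)
[3] R2 /= 11  ⇒  (0, 0, 1)
     R0 -= 8/3·R2  ⇒  (1, 0, 0)
     R1 -= 2/3·R2  ⇒  (0, 1, 0)

rank = 3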